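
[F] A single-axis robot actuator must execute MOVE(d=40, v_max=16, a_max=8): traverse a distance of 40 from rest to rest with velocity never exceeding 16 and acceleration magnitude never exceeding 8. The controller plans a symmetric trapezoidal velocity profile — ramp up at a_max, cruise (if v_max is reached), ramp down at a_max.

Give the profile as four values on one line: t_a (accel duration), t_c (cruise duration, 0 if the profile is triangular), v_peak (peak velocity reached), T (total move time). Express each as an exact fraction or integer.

t_a=2 t_c=1/2 v_peak=16 T=9/2

(v_max)²/a_max = 16²/8 = 32
40 ≥ 32 so v_max reached
t_a = 16/8 = 2; v_peak = 16
d_cruise = 40 − 32 = 8; t_c = 8/16 = 1/2
T = 2·2 + 1/2 = 9/2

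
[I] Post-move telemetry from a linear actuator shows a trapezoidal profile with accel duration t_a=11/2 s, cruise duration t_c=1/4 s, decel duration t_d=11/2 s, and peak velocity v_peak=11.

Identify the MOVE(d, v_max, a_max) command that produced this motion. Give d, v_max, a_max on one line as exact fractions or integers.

d=253/4 v_max=11 a_max=2

a_max = 11/(11/2) = 2
d_a = ½·11·11/2 = 121/4; d_c = 11·1/4 = 11/4
d = 2·121/4 + 11/4 = 253/4
t_c = 1/4 > 0 ⇒ limit active, v_max = 11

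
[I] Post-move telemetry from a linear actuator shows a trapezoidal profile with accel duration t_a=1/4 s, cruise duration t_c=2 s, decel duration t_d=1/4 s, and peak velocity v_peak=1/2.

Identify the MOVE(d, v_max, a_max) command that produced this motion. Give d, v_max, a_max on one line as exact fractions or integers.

a_max = (1/2)/(1/4) = 2
d_a = ½·1/2·1/4 = 1/16; d_c = 1/2·2 = 1
d = 2·1/16 + 1 = 9/8
t_c = 2 > 0 ⇒ limit active, v_max = 1/2

d=9/8 v_max=1/2 a_max=2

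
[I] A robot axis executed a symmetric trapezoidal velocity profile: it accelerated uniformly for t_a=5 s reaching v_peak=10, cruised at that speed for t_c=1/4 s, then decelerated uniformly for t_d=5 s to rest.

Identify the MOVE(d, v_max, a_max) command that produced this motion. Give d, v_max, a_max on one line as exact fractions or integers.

d=105/2 v_max=10 a_max=2

a_max = 10/5 = 2
d_a = ½·10·5 = 25; d_c = 10·1/4 = 5/2
d = 2·25 + 5/2 = 105/2
t_c = 1/4 > 0 so v_max = 10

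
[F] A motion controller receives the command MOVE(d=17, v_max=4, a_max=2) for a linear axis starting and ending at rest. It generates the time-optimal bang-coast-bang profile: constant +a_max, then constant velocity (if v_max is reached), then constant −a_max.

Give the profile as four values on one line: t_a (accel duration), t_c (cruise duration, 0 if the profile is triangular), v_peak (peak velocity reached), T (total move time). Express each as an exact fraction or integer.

t_a=2 t_c=9/4 v_peak=4 T=25/4

v_max²/a_max = 4²/2 = 8
17 ≥ 8 ⇒ cruise phase
t_a = 4/2 = 2; v_peak = 4
d_cruise = 17 − 8 = 9; t_c = 9/4
T = 2·2 + 9/4 = 25/4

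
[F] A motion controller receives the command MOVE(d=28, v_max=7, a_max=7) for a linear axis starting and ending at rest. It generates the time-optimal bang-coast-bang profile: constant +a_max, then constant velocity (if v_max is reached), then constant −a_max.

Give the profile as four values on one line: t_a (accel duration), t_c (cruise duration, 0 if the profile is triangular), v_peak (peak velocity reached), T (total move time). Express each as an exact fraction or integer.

v_max²/a_max = 7²/7 = 7
28 ≥ 7 ⇒ cruise phase
t_a = 7/7 = 1; v_peak = 7
d_cruise = 28 − 7 = 21; t_c = 21/7 = 3
T = 2·1 + 3 = 5

t_a=1 t_c=3 v_peak=7 T=5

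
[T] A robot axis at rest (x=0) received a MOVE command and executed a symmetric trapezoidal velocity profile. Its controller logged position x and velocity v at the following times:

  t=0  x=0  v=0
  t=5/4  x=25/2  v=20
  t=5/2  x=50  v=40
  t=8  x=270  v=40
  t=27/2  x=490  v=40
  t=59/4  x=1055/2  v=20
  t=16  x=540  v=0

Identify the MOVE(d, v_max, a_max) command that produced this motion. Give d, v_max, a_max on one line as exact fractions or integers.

d=540 v_max=40 a_max=16

final state: t=16, x=540, v=0 → d = 540
a_max = (20−0)/(5/4−0) = 16
max v = 40 over t∈[5/2,27/2] → v_max = 40
check: 40·(5/2+11) = 540 ✓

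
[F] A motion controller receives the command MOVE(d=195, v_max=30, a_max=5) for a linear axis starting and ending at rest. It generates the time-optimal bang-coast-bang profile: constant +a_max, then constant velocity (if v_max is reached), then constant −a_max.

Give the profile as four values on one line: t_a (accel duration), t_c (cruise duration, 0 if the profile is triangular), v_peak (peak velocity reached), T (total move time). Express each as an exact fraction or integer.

t_a=6 t_c=1/2 v_peak=30 T=25/2

v_max²/a_max = 30²/5 = 180
195 ≥ 180 so v_max reached
t_a = 30/5 = 6; v_peak = 30
d_cruise = 195 − 180 = 15; t_c = 15/30 = 1/2
T = 2·6 + 1/2 = 25/2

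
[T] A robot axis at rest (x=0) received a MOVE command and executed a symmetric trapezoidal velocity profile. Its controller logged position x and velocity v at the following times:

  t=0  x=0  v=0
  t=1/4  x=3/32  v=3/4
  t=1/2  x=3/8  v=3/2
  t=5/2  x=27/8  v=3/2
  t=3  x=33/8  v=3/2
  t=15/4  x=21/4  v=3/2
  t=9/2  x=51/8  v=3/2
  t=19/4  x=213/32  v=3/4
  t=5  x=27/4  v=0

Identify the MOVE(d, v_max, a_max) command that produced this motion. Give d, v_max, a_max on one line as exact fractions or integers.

final state: t=5, x=27/4, v=0 → d = 27/4
a_max = (3/4−0)/(1/4−0) = 3
max v = 3/2 over t∈[1/2,9/2] → v_max = 3/2
check: 3/2·(1/2+4) = 27/4 ✓

d=27/4 v_max=3/2 a_max=3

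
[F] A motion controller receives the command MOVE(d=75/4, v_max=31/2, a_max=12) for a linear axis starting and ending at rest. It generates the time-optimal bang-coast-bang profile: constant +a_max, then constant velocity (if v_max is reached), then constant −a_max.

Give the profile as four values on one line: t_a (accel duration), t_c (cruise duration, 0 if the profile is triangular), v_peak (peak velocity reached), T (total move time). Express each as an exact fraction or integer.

t_a=5/4 t_c=0 v_peak=15 T=5/2

vₘ²/aₘ = (31/2)²/12 = 961/48
75/4 < 961/48 so t_c = 0
v_peak = √(75/4·12) = √225 = 15
t_a = 15/12 = 5/4; t_c = 0
T = 2·5/4 = 5/2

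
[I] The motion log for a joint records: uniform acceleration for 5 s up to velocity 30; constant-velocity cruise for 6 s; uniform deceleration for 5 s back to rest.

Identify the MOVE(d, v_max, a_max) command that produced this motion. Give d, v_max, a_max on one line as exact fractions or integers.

a_max = 30/5 = 6
d_a = ½·30·5 = 75; d_c = 30·6 = 180
d = 2·75 + 180 = 330
t_c = 6 > 0 ⇒ limit active, v_max = 30

d=330 v_max=30 a_max=6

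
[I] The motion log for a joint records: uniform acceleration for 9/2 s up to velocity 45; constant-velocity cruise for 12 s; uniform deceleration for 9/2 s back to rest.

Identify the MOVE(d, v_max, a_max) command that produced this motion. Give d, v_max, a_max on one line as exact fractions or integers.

a_max = 45/(9/2) = 10
d_a = ½·45·9/2 = 405/4; d_c = 45·12 = 540
d = 2·405/4 + 540 = 1485/2
t_c = 12 > 0 so v_max = 45

d=1485/2 v_max=45 a_max=10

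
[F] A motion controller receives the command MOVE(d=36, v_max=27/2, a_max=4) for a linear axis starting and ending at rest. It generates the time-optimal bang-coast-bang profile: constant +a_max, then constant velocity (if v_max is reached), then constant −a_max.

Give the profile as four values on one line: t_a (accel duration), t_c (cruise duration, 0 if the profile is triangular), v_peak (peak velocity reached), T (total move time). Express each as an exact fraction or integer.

t_a=3 t_c=0 v_peak=12 T=6

vₘ²/aₘ = (27/2)²/4 = 729/16
36 < 729/16 → triangular
v_peak = √(36·4) = √144 = 12
t_a = 12/4 = 3; t_c = 0
T = 2·3 = 6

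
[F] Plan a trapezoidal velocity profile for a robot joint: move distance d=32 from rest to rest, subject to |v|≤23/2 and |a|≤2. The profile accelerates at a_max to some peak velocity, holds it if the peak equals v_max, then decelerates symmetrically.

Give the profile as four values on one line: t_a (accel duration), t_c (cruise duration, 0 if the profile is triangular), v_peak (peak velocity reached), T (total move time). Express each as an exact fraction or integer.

vₘ²/aₘ = (23/2)²/2 = 529/8
32 < 529/8 so t_c = 0
v_peak = √(32·2) = √64 = 8
t_a = 8/2 = 4; t_c = 0
T = 2·4 = 8

t_a=4 t_c=0 v_peak=8 T=8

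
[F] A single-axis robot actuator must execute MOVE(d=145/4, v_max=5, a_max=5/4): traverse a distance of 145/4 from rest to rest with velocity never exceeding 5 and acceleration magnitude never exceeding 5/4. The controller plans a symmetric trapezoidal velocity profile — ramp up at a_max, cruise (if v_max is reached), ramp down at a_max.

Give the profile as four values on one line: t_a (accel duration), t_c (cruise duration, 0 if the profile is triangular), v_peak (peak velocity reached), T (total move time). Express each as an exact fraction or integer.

t_a=4 t_c=13/4 v_peak=5 T=45/4

(v_max)²/a_max = 5²/(5/4) = 20
145/4 ≥ 20 ⇒ cruise phase
t_a = 5/(5/4) = 4; v_peak = 5
d_cruise = 145/4 − 20 = 65/4; t_c = (65/4)/5 = 13/4
T = 2·4 + 13/4 = 45/4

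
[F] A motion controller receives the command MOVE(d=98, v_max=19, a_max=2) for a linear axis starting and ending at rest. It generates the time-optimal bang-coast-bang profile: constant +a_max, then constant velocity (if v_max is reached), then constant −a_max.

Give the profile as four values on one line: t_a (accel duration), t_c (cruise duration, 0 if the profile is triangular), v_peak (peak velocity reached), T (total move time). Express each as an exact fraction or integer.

v_max²/a_max = 19²/2 = 361/2
98 < 361/2 so t_c = 0
v_peak = √(98·2) = √196 = 14
t_a = 14/2 = 7; t_c = 0
T = 2·7 = 14

t_a=7 t_c=0 v_peak=14 T=14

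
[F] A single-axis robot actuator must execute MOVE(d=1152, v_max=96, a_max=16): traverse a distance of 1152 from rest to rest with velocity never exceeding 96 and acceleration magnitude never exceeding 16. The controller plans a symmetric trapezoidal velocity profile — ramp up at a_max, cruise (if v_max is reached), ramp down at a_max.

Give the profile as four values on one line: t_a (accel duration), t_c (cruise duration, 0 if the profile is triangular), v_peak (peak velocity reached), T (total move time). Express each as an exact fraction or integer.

t_a=6 t_c=6 v_peak=96 T=18

vₘ²/aₘ = 96²/16 = 576
1152 ≥ 576 so v_max reached
t_a = 96/16 = 6; v_peak = 96
d_cruise = 1152 − 576 = 576; t_c = 576/96 = 6
T = 2·6 + 6 = 18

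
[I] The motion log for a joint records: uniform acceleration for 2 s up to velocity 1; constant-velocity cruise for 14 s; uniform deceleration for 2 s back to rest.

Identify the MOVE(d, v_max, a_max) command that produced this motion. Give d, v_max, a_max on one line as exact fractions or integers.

d=16 v_max=1 a_max=1/2

a_max = 1/2
d_a = ½·1·2 = 1; d_c = 1·14 = 14
d = 2·1 + 14 = 16
t_c = 14 > 0 so v_max = 1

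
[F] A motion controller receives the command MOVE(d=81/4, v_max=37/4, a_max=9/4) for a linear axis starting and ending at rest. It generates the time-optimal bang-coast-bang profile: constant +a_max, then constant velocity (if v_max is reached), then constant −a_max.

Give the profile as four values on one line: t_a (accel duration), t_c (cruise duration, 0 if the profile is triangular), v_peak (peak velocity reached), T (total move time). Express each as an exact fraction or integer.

t_a=3 t_c=0 v_peak=27/4 T=6

vₘ²/aₘ = (37/4)²/(9/4) = 1369/36
81/4 < 1369/36 so t_c = 0
v_peak = √(81/4·9/4) = √(729/16) = 27/4
t_a = (27/4)/(9/4) = 3; t_c = 0
T = 2·3 = 6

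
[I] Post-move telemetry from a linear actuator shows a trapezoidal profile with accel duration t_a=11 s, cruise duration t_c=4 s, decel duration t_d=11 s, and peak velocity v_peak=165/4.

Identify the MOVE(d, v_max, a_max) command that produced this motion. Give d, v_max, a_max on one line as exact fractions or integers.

d=2475/4 v_max=165/4 a_max=15/4

a_max = (165/4)/11 = 15/4
d_a = ½·165/4·11 = 1815/8; d_c = 165/4·4 = 165
d = 2·1815/8 + 165 = 2475/4
t_c = 4 > 0 so v_max = 165/4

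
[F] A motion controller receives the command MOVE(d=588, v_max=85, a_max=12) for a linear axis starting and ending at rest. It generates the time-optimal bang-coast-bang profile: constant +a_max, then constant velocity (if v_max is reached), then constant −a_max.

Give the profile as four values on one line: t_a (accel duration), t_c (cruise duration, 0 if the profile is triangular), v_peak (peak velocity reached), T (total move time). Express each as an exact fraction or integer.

v_max²/a_max = 85²/12 = 7225/12
588 < 7225/12 ⇒ no cruise
v_peak = √(588·12) = √7056 = 84
t_a = 84/12 = 7; t_c = 0
T = 2·7 = 14

t_a=7 t_c=0 v_peak=84 T=14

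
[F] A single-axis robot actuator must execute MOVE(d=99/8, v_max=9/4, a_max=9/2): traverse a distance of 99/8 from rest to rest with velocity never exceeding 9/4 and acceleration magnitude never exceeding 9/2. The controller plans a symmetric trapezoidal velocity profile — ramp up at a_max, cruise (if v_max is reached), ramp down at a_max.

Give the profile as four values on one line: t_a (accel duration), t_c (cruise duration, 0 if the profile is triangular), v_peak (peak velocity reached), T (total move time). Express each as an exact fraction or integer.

(v_max)²/a_max = (9/4)²/(9/2) = 9/8
99/8 ≥ 9/8 ⇒ cruise phase
t_a = (9/4)/(9/2) = 1/2; v_peak = 9/4
d_cruise = 99/8 − 9/8 = 45/4; t_c = (45/4)/(9/4) = 5
T = 2·1/2 + 5 = 6

t_a=1/2 t_c=5 v_peak=9/4 T=6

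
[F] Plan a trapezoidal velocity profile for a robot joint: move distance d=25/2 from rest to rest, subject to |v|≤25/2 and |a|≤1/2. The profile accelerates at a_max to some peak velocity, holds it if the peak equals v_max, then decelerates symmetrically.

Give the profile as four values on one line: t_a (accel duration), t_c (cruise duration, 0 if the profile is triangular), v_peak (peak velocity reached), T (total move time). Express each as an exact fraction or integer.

v_max²/a_max = (25/2)²/(1/2) = 625/2
25/2 < 625/2 so t_c = 0
v_peak = √(25/2·1/2) = √(25/4) = 5/2
t_a = (5/2)/(1/2) = 5; t_c = 0
T = 2·5 = 10

t_a=5 t_c=0 v_peak=5/2 T=10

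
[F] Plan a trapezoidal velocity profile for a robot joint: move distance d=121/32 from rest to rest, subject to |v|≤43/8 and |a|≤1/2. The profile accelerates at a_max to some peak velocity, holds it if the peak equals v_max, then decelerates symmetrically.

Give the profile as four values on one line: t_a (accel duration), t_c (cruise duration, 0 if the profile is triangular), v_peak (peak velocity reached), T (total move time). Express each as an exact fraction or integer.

t_a=11/4 t_c=0 v_peak=11/8 T=11/2

(v_max)²/a_max = (43/8)²/(1/2) = 1849/32
121/32 < 1849/32 → triangular
v_peak = √(121/32·1/2) = √(121/64) = 11/8
t_a = (11/8)/(1/2) = 11/4; t_c = 0
T = 2·11/4 = 11/2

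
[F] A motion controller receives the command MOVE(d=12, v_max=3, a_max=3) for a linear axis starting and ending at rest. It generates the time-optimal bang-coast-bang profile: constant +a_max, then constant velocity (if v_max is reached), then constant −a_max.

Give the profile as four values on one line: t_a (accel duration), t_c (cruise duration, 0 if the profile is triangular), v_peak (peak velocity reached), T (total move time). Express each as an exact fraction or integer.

t_a=1 t_c=3 v_peak=3 T=5

(v_max)²/a_max = 3²/3 = 3
12 ≥ 3 → trapezoidal
t_a = 3/3 = 1; v_peak = 3
d_cruise = 12 − 3 = 9; t_c = 9/3 = 3
T = 2·1 + 3 = 5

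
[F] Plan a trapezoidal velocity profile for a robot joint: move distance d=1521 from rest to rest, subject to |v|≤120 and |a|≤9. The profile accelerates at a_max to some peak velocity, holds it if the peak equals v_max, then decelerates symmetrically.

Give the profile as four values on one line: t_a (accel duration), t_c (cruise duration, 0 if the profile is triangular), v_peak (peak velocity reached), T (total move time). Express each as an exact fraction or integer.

(v_max)²/a_max = 120²/9 = 1600
1521 < 1600 so t_c = 0
v_peak = √(1521·9) = √13689 = 117
t_a = 117/9 = 13; t_c = 0
T = 2·13 = 26

t_a=13 t_c=0 v_peak=117 T=26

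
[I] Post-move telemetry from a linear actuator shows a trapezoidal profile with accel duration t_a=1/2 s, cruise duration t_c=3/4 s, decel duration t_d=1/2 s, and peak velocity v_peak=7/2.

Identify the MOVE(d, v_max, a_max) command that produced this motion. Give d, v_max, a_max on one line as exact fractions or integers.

d=35/8 v_max=7/2 a_max=7

a_max = (7/2)/(1/2) = 7
d_a = ½·7/2·1/2 = 7/8; d_c = 7/2·3/4 = 21/8
d = 2·7/8 + 21/8 = 35/8
t_c = 3/4 > 0 → v_max = v_peak = 7/2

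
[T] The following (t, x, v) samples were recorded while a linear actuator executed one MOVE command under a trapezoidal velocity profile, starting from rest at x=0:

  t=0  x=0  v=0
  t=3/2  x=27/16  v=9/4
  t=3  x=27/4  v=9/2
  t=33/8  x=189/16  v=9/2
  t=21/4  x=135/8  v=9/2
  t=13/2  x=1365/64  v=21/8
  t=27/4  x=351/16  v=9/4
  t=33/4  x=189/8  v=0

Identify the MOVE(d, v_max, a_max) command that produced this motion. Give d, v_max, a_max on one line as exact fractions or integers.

final state: t=33/4, x=189/8, v=0 → d = 189/8
a_max = (9/4−0)/(3/2−0) = 3/2
max v = 9/2 over t∈[3,21/4] → v_max = 9/2
check: 9/2·(3+9/4) = 189/8 ✓

d=189/8 v_max=9/2 a_max=3/2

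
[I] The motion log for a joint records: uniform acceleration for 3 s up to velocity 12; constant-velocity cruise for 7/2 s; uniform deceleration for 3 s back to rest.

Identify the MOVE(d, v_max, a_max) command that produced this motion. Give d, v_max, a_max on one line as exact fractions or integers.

a_max = 12/3 = 4
d_a = ½·12·3 = 18; d_c = 12·7/2 = 42
d = 2·18 + 42 = 78
t_c = 7/2 > 0 ⇒ limit active, v_max = 12

d=78 v_max=12 a_max=4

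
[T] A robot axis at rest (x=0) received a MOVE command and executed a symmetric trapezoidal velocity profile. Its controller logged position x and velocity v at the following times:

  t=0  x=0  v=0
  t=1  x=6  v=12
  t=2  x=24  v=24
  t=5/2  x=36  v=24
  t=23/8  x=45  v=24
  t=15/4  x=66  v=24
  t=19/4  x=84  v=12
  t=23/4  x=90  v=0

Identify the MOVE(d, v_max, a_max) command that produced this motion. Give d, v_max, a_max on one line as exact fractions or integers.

final state: t=23/4, x=90, v=0 → d = 90
a_max = (12−0)/(1−0) = 12
max v = 24 over t∈[2,15/4] → v_max = 24
check: 24·(2+7/4) = 90 ✓

d=90 v_max=24 a_max=12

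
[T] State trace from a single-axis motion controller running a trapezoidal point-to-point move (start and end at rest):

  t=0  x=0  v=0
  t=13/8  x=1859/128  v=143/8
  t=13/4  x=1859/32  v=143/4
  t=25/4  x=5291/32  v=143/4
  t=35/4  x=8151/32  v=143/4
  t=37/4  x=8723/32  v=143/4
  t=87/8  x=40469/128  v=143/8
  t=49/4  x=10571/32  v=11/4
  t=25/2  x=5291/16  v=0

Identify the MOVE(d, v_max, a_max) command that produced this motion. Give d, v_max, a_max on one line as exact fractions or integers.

final state: t=25/2, x=5291/16, v=0 → d = 5291/16
a_max = (143/8−0)/(13/8−0) = 11
max v = 143/4 over t∈[13/4,37/4] → v_max = 143/4
check: 143/4·(13/4+6) = 5291/16 ✓

d=5291/16 v_max=143/4 a_max=11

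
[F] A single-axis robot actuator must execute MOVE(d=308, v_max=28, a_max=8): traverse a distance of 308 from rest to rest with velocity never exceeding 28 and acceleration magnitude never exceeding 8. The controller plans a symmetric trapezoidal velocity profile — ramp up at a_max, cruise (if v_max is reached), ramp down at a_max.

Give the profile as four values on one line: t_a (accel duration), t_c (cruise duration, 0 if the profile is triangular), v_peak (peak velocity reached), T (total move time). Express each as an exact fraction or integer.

(v_max)²/a_max = 28²/8 = 98
308 ≥ 98 → trapezoidal
t_a = 28/8 = 7/2; v_peak = 28
d_cruise = 308 − 98 = 210; t_c = 210/28 = 15/2
T = 2·7/2 + 15/2 = 29/2

t_a=7/2 t_c=15/2 v_peak=28 T=29/2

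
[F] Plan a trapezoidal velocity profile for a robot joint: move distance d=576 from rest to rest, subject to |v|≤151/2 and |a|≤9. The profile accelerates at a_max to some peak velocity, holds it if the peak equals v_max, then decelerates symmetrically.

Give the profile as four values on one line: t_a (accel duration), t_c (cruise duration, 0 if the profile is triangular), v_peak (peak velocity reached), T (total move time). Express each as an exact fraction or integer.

(v_max)²/a_max = (151/2)²/9 = 22801/36
576 < 22801/36 ⇒ no cruise
v_peak = √(576·9) = √5184 = 72
t_a = 72/9 = 8; t_c = 0
T = 2·8 = 16

t_a=8 t_c=0 v_peak=72 T=16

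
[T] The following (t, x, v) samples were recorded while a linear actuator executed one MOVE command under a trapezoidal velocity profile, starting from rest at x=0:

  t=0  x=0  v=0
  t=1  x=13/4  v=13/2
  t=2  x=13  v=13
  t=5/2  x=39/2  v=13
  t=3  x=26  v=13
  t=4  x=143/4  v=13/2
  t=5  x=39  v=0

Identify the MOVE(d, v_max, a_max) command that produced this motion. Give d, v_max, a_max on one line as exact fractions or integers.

d=39 v_max=13 a_max=13/2

final state: t=5, x=39, v=0 → d = 39
a_max = (13/2−0)/(1−0) = 13/2
max v = 13 over t∈[2,3] → v_max = 13
check: 13·(2+1) = 39 ✓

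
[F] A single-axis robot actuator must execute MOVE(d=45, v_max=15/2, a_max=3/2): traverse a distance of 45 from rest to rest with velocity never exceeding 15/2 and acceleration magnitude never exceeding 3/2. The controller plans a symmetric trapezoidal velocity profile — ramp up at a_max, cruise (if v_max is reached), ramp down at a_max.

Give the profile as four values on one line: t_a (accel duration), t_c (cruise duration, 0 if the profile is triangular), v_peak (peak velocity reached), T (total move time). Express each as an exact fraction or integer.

t_a=5 t_c=1 v_peak=15/2 T=11

(v_max)²/a_max = (15/2)²/(3/2) = 75/2
45 ≥ 75/2 so v_max reached
t_a = (15/2)/(3/2) = 5; v_peak = 15/2
d_cruise = 45 − 75/2 = 15/2; t_c = (15/2)/(15/2) = 1
T = 2·5 + 1 = 11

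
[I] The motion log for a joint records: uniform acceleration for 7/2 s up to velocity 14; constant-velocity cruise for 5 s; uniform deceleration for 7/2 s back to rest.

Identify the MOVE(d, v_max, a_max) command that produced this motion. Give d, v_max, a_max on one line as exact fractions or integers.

d=119 v_max=14 a_max=4

a_max = 14/(7/2) = 4
d_a = ½·14·7/2 = 49/2; d_c = 14·5 = 70
d = 2·49/2 + 70 = 119
t_c = 5 > 0 ⇒ limit active, v_max = 14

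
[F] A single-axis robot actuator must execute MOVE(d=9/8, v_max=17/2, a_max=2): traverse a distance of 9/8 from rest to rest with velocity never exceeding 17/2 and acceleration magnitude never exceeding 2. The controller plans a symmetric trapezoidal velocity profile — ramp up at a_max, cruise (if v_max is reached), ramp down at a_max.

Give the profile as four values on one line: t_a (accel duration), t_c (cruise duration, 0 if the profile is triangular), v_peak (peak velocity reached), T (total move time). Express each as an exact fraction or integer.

(v_max)²/a_max = (17/2)²/2 = 289/8
9/8 < 289/8 → triangular
v_peak = √(9/8·2) = √(9/4) = 3/2
t_a = (3/2)/2 = 3/4; t_c = 0
T = 2·3/4 = 3/2

t_a=3/4 t_c=0 v_peak=3/2 T=3/2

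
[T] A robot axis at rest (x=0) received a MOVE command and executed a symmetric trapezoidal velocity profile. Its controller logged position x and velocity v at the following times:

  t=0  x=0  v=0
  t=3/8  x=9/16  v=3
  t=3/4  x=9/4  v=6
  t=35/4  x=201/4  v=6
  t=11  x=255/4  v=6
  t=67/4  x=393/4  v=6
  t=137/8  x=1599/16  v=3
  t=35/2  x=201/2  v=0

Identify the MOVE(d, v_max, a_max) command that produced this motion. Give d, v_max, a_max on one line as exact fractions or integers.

final state: t=35/2, x=201/2, v=0 → d = 201/2
a_max = (3−0)/(3/8−0) = 8
max v = 6 over t∈[3/4,67/4] → v_max = 6
check: 6·(3/4+16) = 201/2 ✓

d=201/2 v_max=6 a_max=8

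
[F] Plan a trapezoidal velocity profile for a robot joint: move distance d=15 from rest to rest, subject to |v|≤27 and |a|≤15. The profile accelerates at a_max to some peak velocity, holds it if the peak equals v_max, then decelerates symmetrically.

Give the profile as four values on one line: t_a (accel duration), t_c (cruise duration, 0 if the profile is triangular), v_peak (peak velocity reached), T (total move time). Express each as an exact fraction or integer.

v_max²/a_max = 27²/15 = 243/5
15 < 243/5 → triangular
v_peak = √(15·15) = √225 = 15
t_a = 15/15 = 1; t_c = 0
T = 2·1 = 2

t_a=1 t_c=0 v_peak=15 T=2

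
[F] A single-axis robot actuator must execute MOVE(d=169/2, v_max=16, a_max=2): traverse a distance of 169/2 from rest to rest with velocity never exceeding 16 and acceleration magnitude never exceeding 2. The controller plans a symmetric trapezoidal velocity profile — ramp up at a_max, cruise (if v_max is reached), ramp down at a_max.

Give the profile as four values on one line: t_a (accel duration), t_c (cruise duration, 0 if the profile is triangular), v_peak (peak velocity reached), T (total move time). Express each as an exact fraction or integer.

t_a=13/2 t_c=0 v_peak=13 T=13

v_max²/a_max = 16²/2 = 128
169/2 < 128 → triangular
v_peak = √(169/2·2) = √169 = 13
t_a = 13/2; t_c = 0
T = 2·13/2 = 13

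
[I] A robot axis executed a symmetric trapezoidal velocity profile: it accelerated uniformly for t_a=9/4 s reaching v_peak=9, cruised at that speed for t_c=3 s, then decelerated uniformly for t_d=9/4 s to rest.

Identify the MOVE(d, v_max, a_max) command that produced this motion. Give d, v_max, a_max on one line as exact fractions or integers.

a_max = 9/(9/4) = 4
d_a = ½·9·9/4 = 81/8; d_c = 9·3 = 27
d = 2·81/8 + 27 = 189/4
t_c = 3 > 0 so v_max = 9

d=189/4 v_max=9 a_max=4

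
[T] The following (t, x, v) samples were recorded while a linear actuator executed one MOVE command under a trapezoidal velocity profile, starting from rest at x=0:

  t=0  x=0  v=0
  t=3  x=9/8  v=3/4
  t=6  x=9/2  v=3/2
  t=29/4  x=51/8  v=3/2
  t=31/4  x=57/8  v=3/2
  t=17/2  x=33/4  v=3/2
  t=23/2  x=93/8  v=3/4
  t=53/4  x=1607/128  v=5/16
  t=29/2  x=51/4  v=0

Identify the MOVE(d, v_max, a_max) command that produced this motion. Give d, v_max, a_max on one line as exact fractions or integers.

d=51/4 v_max=3/2 a_max=1/4

final state: t=29/2, x=51/4, v=0 → d = 51/4
a_max = (3/4−0)/(3−0) = 1/4
max v = 3/2 over t∈[6,17/2] → v_max = 3/2
check: 3/2·(6+5/2) = 51/4 ✓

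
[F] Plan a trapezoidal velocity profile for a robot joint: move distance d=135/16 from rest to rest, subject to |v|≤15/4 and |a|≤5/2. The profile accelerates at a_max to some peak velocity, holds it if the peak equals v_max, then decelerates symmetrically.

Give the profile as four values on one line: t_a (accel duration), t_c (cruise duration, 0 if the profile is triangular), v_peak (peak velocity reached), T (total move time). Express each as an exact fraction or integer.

vₘ²/aₘ = (15/4)²/(5/2) = 45/8
135/16 ≥ 45/8 so v_max reached
t_a = (15/4)/(5/2) = 3/2; v_peak = 15/4
d_cruise = 135/16 − 45/8 = 45/16; t_c = (45/16)/(15/4) = 3/4
T = 2·3/2 + 3/4 = 15/4

t_a=3/2 t_c=3/4 v_peak=15/4 T=15/4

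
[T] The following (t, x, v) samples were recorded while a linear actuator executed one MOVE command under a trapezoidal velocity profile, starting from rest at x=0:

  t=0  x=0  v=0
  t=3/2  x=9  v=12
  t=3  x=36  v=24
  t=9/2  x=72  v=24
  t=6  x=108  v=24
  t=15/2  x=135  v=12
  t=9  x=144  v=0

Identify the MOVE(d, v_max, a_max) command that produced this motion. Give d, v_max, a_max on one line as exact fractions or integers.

d=144 v_max=24 a_max=8

final state: t=9, x=144, v=0 → d = 144
a_max = (12−0)/(3/2−0) = 8
max v = 24 over t∈[3,6] → v_max = 24
check: 24·(3+3) = 144 ✓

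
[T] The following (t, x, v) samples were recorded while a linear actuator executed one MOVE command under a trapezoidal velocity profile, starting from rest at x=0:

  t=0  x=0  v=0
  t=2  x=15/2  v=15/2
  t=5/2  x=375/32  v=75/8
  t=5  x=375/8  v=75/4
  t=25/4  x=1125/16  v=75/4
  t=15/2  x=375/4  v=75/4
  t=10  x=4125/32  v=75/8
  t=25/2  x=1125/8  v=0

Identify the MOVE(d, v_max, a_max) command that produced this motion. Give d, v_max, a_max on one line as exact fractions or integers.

final state: t=25/2, x=1125/8, v=0 → d = 1125/8
a_max = (15/2−0)/(2−0) = 15/4
max v = 75/4 over t∈[5,15/2] → v_max = 75/4
check: 75/4·(5+5/2) = 1125/8 ✓

d=1125/8 v_max=75/4 a_max=15/4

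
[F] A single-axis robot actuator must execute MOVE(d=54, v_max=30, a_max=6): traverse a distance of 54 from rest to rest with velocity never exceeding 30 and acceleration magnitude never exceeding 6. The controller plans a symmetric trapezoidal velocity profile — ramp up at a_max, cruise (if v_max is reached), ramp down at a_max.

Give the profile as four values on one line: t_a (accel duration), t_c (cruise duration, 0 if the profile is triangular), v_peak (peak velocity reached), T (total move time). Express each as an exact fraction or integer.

t_a=3 t_c=0 v_peak=18 T=6

vₘ²/aₘ = 30²/6 = 150
54 < 150 so t_c = 0
v_peak = √(54·6) = √324 = 18
t_a = 18/6 = 3; t_c = 0
T = 2·3 = 6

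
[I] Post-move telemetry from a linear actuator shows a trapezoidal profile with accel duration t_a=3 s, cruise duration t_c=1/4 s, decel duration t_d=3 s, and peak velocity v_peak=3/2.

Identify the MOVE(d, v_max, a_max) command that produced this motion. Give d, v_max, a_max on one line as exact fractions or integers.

a_max = (3/2)/3 = 1/2
d_a = ½·3/2·3 = 9/4; d_c = 3/2·1/4 = 3/8
d = 2·9/4 + 3/8 = 39/8
t_c = 1/4 > 0 → v_max = v_peak = 3/2

d=39/8 v_max=3/2 a_max=1/2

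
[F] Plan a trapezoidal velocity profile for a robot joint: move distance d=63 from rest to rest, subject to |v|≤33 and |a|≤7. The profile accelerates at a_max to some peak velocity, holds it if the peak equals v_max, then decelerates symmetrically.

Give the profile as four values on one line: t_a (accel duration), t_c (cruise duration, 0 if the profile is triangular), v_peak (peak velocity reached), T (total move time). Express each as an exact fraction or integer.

t_a=3 t_c=0 v_peak=21 T=6

(v_max)²/a_max = 33²/7 = 1089/7
63 < 1089/7 → triangular
v_peak = √(63·7) = √441 = 21
t_a = 21/7 = 3; t_c = 0
T = 2·3 = 6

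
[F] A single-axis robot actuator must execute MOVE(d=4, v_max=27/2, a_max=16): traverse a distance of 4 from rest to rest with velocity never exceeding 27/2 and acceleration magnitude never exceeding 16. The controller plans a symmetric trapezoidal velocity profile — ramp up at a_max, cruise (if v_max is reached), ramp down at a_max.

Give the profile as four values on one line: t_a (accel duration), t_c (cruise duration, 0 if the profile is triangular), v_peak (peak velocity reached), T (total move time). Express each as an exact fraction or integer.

t_a=1/2 t_c=0 v_peak=8 T=1

v_max²/a_max = (27/2)²/16 = 729/64
4 < 729/64 → triangular
v_peak = √(4·16) = √64 = 8
t_a = 8/16 = 1/2; t_c = 0
T = 2·1/2 = 1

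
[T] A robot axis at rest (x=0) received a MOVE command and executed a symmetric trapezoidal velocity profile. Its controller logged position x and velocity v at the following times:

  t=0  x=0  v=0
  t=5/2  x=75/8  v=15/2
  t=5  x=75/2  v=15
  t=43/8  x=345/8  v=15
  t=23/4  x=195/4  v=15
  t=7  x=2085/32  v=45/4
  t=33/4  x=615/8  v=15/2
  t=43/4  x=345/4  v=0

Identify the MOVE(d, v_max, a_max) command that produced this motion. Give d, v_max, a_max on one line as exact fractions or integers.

d=345/4 v_max=15 a_max=3

final state: t=43/4, x=345/4, v=0 → d = 345/4
a_max = (15/2−0)/(5/2−0) = 3
max v = 15 over t∈[5,23/4] → v_max = 15
check: 15·(5+3/4) = 345/4 ✓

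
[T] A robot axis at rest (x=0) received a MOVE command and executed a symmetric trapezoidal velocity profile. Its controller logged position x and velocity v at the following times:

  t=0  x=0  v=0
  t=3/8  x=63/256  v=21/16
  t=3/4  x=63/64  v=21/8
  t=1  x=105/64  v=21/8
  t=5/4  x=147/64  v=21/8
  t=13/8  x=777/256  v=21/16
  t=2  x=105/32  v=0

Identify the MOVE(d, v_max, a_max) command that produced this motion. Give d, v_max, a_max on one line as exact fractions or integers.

d=105/32 v_max=21/8 a_max=7/2

final state: t=2, x=105/32, v=0 → d = 105/32
a_max = (21/16−0)/(3/8−0) = 7/2
max v = 21/8 over t∈[3/4,5/4] → v_max = 21/8
check: 21/8·(3/4+1/2) = 105/32 ✓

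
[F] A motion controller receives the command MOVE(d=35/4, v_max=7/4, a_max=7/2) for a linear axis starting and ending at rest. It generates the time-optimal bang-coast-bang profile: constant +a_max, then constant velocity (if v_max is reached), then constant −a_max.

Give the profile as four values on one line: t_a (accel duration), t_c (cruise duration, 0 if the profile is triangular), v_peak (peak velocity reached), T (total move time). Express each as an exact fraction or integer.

t_a=1/2 t_c=9/2 v_peak=7/4 T=11/2

(v_max)²/a_max = (7/4)²/(7/2) = 7/8
35/4 ≥ 7/8 so v_max reached
t_a = (7/4)/(7/2) = 1/2; v_peak = 7/4
d_cruise = 35/4 − 7/8 = 63/8; t_c = (63/8)/(7/4) = 9/2
T = 2·1/2 + 9/2 = 11/2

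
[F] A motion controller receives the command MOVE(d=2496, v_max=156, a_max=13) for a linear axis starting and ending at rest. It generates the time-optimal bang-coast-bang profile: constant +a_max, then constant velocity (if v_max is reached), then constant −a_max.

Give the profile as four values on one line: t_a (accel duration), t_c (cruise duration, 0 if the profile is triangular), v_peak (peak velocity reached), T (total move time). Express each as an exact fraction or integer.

vₘ²/aₘ = 156²/13 = 1872
2496 ≥ 1872 so v_max reached
t_a = 156/13 = 12; v_peak = 156
d_cruise = 2496 − 1872 = 624; t_c = 624/156 = 4
T = 2·12 + 4 = 28

t_a=12 t_c=4 v_peak=156 T=28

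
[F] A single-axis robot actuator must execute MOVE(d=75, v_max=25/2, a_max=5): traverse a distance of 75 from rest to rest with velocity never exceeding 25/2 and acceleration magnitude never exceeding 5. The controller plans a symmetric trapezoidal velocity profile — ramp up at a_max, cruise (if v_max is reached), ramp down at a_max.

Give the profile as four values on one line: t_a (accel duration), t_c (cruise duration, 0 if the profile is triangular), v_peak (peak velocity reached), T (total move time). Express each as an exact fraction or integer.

(v_max)²/a_max = (25/2)²/5 = 125/4
75 ≥ 125/4 → trapezoidal
t_a = (25/2)/5 = 5/2; v_peak = 25/2
d_cruise = 75 − 125/4 = 175/4; t_c = (175/4)/(25/2) = 7/2
T = 2·5/2 + 7/2 = 17/2

t_a=5/2 t_c=7/2 v_peak=25/2 T=17/2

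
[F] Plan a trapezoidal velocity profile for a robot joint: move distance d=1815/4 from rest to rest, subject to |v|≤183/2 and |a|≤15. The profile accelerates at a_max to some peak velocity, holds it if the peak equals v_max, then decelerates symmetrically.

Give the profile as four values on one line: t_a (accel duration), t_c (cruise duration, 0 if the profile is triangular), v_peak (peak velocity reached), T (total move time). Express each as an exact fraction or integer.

vₘ²/aₘ = (183/2)²/15 = 11163/20
1815/4 < 11163/20 so t_c = 0
v_peak = √(1815/4·15) = √(27225/4) = 165/2
t_a = (165/2)/15 = 11/2; t_c = 0
T = 2·11/2 = 11

t_a=11/2 t_c=0 v_peak=165/2 T=11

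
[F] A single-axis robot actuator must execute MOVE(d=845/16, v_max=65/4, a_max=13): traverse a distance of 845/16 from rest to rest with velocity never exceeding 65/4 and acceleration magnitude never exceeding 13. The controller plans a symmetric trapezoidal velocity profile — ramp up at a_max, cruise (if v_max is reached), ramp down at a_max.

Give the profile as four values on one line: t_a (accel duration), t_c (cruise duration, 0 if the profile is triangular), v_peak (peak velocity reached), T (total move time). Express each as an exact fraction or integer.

vₘ²/aₘ = (65/4)²/13 = 325/16
845/16 ≥ 325/16 → trapezoidal
t_a = (65/4)/13 = 5/4; v_peak = 65/4
d_cruise = 845/16 − 325/16 = 65/2; t_c = (65/2)/(65/4) = 2
T = 2·5/4 + 2 = 9/2

t_a=5/4 t_c=2 v_peak=65/4 T=9/2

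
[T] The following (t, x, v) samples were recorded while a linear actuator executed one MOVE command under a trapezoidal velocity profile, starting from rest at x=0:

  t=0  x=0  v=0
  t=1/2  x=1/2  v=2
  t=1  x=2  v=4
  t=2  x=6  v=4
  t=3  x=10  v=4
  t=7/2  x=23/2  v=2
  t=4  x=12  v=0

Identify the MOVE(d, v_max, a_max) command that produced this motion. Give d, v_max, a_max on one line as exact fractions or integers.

d=12 v_max=4 a_max=4

final state: t=4, x=12, v=0 → d = 12
a_max = (2−0)/(1/2−0) = 4
max v = 4 over t∈[1,3] → v_max = 4
check: 4·(1+2) = 12 ✓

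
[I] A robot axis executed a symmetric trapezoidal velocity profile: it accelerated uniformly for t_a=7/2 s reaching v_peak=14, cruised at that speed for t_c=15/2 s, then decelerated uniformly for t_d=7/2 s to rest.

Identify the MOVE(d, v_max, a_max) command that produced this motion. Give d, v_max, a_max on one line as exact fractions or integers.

d=154 v_max=14 a_max=4

a_max = 14/(7/2) = 4
d_a = ½·14·7/2 = 49/2; d_c = 14·15/2 = 105
d = 2·49/2 + 105 = 154
t_c = 15/2 > 0 so v_max = 14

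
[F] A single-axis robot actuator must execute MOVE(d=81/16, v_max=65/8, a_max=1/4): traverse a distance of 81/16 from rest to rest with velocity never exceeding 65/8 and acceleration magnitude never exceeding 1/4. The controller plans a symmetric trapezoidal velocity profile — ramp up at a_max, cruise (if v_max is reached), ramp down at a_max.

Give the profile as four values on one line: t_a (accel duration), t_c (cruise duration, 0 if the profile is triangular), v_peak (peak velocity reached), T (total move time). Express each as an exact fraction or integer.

v_max²/a_max = (65/8)²/(1/4) = 4225/16
81/16 < 4225/16 → triangular
v_peak = √(81/16·1/4) = √(81/64) = 9/8
t_a = (9/8)/(1/4) = 9/2; t_c = 0
T = 2·9/2 = 9

t_a=9/2 t_c=0 v_peak=9/8 T=9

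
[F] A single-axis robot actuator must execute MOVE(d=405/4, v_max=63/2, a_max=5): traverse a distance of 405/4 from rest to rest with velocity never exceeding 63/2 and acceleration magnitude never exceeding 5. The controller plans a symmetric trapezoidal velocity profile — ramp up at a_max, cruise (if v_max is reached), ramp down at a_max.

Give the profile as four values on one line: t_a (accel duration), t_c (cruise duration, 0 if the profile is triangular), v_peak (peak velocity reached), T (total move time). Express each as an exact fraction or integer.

(v_max)²/a_max = (63/2)²/5 = 3969/20
405/4 < 3969/20 → triangular
v_peak = √(405/4·5) = √(2025/4) = 45/2
t_a = (45/2)/5 = 9/2; t_c = 0
T = 2·9/2 = 9

t_a=9/2 t_c=0 v_peak=45/2 T=9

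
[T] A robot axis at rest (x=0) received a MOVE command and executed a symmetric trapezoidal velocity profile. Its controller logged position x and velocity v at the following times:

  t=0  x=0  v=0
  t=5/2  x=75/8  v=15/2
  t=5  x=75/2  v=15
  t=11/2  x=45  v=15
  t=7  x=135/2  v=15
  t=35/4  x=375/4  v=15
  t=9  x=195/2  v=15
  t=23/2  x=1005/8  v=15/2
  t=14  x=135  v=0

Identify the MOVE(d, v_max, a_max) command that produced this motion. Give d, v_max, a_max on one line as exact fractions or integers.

d=135 v_max=15 a_max=3

final state: t=14, x=135, v=0 → d = 135
a_max = (15/2−0)/(5/2−0) = 3
max v = 15 over t∈[5,9] → v_max = 15
check: 15·(5+4) = 135 ✓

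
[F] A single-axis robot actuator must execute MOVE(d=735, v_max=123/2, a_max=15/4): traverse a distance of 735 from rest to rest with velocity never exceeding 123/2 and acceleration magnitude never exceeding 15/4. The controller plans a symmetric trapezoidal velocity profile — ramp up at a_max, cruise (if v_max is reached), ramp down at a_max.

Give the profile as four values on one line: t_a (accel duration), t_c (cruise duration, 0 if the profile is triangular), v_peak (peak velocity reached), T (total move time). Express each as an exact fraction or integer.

v_max²/a_max = (123/2)²/(15/4) = 5043/5
735 < 5043/5 so t_c = 0
v_peak = √(735·15/4) = √(11025/4) = 105/2
t_a = (105/2)/(15/4) = 14; t_c = 0
T = 2·14 = 28

t_a=14 t_c=0 v_peak=105/2 T=28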